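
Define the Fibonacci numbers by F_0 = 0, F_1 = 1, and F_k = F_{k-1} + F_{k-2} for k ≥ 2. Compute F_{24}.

46368

Iterating the recurrence up to F_{19} = 4181 and F_{18} = 2584:
F_{20} = F_{19} + F_{18} = 4181 + 2584 = 6765
F_{21} = F_{20} + F_{19} = 6765 + 4181 = 10946
F_{22} = F_{21} + F_{20} = 10946 + 6765 = 17711
F_{23} = F_{22} + F_{21} = 17711 + 10946 = 28657
F_{24} = F_{23} + F_{22} = 28657 + 17711 = 46368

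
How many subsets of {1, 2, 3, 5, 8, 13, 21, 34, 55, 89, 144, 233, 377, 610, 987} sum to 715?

Starting from the Zeckendorf form and repeatedly splitting a term F_k into F_{k−1} + F_{k−2} (when neither is already used) reaches every representation.
715 = 610+89+13+3 = 610+89+13+2+1 = 610+89+8+5+3 = 610+55+34+13+3 = … (22 more), for 26 in all.

26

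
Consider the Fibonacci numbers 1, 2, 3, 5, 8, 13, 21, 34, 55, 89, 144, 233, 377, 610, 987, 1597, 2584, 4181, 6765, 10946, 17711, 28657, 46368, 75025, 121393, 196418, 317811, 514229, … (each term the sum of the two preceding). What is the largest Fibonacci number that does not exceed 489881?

317811 ≤ 489881 < 514229, so the largest Fibonacci number not exceeding 489881 is 317811.

317811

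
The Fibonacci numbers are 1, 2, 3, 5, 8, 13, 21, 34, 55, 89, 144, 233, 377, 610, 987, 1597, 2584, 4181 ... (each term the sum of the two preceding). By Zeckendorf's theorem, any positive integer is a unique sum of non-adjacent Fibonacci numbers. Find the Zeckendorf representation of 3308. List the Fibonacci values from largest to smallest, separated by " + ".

Repeatedly subtract the largest Fibonacci number that fits:
subtract 2584 from 3308: 724 remains
subtract 610 from 724: 114 remains
subtract 89 from 114: 25 remains
subtract 21 from 25: 4 remains
subtract 3 from 4: 1 remains
subtract 1 from 1: 0 remains
So 3308 = 2584 + 610 + 89 + 21 + 3 + 1, with no two terms consecutive in the sequence.

2584 + 610 + 89 + 21 + 3 + 1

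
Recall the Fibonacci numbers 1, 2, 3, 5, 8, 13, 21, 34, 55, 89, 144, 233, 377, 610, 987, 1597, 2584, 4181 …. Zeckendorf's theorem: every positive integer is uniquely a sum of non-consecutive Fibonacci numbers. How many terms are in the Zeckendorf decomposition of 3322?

5

take 2584 (≤ 3322); 3322 − 2584 = 738
take 610 (≤ 738); 738 − 610 = 128
take 89 (≤ 128); 128 − 89 = 39
take 34 (≤ 39); 39 − 34 = 5
take 5 (≤ 5); 5 − 5 = 0
3322 = 2584 + 610 + 89 + 34 + 5, which has 5 terms.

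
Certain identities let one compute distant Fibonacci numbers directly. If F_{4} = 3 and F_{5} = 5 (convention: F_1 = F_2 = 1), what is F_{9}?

34

By F_{2k+1} = F_k² + F_{k+1}²: F_{9} = 3² + 5² = 9 + 25 = 34.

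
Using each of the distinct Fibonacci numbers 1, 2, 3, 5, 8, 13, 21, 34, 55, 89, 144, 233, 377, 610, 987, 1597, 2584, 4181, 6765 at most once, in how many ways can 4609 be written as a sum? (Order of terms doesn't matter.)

Each representation comes from the Zeckendorf form by replacing some F_k with F_{k−1} + F_{k−2} where possible.
4609 = 4181+377+34+13+3+1 = 4181+377+34+8+5+3+1 = 4181+233+144+34+13+3+1 = 2584+1597+377+34+13+3+1 = 4181+377+21+13+8+5+3+1 = … (22 more), for 27 in all.

27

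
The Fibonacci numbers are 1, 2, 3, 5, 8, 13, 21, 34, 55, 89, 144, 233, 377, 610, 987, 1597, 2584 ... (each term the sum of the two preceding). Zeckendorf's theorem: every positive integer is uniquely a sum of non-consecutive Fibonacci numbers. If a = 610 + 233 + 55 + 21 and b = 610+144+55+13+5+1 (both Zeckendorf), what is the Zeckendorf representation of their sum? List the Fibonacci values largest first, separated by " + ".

The two numbers are 919 and 828, so their sum is 1747.
subtract 1597 from 1747: 150 remains
subtract 144 from 150: 6 remains
subtract 5 from 6: 1 remains
subtract 1 from 1: 0 remains

1597 + 144 + 5 + 1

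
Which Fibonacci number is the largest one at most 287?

233 ≤ 287 < 377, so the largest Fibonacci number not exceeding 287 is 233.

233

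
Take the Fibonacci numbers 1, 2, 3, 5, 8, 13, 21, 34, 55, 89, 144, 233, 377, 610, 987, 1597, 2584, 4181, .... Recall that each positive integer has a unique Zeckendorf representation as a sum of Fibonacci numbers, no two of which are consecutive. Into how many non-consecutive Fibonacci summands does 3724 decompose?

5

Greedy algorithm:
3724 − 2584 = 1140
1140 − 987 = 153
153 − 144 = 9
9 − 8 = 1
1 − 1 = 0
3724 = 2584 + 987 + 144 + 8 + 1, which has 5 terms.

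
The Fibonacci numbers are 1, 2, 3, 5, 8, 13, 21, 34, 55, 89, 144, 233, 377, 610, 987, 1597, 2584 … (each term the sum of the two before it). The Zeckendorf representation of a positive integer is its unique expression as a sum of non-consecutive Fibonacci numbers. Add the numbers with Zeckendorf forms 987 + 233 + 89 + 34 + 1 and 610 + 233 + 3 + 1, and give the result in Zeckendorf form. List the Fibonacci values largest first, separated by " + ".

1597 + 377 + 144 + 55 + 13 + 5

The two numbers are 1344 and 847, so their sum is 2191.
take 1597 (≤ 2191); 2191 − 1597 = 594
take 377 (≤ 594); 594 − 377 = 217
take 144 (≤ 217); 217 − 144 = 73
take 55 (≤ 73); 73 − 55 = 18
take 13 (≤ 18); 18 − 13 = 5
take 5 (≤ 5); 5 − 5 = 0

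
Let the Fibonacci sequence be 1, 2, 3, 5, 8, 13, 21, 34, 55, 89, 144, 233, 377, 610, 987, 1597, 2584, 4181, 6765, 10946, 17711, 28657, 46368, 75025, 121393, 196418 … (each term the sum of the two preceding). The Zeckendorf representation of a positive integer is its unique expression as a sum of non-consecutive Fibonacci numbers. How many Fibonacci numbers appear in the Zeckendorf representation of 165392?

Greedy algorithm:
165392 − 121393 = 43999
43999 − 28657 = 15342
15342 − 10946 = 4396
4396 − 4181 = 215
215 − 144 = 71
71 − 55 = 16
16 − 13 = 3
3 − 3 = 0
165392 = 121393 + 28657 + 10946 + 4181 + 144 + 55 + 13 + 3, which has 8 terms.

8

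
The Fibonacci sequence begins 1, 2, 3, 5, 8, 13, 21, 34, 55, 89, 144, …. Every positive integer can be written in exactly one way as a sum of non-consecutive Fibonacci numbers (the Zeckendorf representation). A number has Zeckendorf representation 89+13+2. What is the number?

104

89+13+2 = 104.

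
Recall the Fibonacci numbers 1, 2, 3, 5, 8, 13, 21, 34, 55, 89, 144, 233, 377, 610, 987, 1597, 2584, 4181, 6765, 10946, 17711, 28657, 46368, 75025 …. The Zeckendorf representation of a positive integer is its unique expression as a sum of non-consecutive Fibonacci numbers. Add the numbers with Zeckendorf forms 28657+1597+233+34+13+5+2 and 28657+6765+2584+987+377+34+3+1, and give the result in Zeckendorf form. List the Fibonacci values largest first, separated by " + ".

The two numbers are 30541 and 39408, so their sum is 69949.
Repeatedly subtract the largest Fibonacci number that fits:
46368 ≤ 69949 < 75025, so take 46368; remainder 23581
17711 ≤ 23581 < 28657, so take 17711; remainder 5870
4181 ≤ 5870 < 6765, so take 4181; remainder 1689
1597 ≤ 1689 < 2584, so take 1597; remainder 92
89 ≤ 92 < 144, so take 89; remainder 3
3 ≤ 3 < 5, so take 3; remainder 0

46368 + 17711 + 4181 + 1597 + 89 + 3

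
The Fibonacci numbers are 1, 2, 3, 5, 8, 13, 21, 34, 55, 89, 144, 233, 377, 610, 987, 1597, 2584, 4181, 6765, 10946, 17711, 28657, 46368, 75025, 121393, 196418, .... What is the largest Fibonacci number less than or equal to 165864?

121393

121393 ≤ 165864 < 196418, so the largest Fibonacci number not exceeding 165864 is 121393.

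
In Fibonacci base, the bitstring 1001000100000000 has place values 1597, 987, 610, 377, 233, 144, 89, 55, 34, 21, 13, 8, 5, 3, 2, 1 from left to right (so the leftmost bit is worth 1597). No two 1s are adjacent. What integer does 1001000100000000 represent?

2029

Summing the place values of the 1 bits: 1597 + 377 + 55 = 2029.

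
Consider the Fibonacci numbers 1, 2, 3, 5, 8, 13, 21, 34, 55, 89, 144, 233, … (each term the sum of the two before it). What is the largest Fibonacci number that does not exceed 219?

144

144 ≤ 219 < 233, so the largest Fibonacci number not exceeding 219 is 144.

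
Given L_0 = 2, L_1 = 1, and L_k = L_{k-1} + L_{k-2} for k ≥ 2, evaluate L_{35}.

20633239

Iterating the recurrence up to L_{30} = 1860498 and L_{29} = 1149851:
L_{31} = L_{30} + L_{29} = 1860498 + 1149851 = 3010349
L_{32} = L_{31} + L_{30} = 3010349 + 1860498 = 4870847
L_{33} = L_{32} + L_{31} = 4870847 + 3010349 = 7881196
L_{34} = L_{33} + L_{32} = 7881196 + 4870847 = 12752043
L_{35} = L_{34} + L_{33} = 12752043 + 7881196 = 20633239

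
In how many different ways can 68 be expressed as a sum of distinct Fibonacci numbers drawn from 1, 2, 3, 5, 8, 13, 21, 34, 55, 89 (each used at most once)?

6

Each representation comes from the Zeckendorf form by replacing some F_k with F_{k−1} + F_{k−2} where possible.
68 = 55+13 = 55+8+5 = 34+21+13 = 55+8+3+2 = … (2 more), for 6 in all.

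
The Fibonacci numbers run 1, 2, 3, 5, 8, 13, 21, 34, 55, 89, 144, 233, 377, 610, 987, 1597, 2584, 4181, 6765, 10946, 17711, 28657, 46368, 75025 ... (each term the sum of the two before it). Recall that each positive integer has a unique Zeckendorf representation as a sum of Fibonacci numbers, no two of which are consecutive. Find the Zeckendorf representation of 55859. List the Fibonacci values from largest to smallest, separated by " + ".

46368 + 6765 + 2584 + 89 + 34 + 13 + 5 + 1

46368 ≤ 55859 < 75025, so take 46368; remainder 9491
6765 ≤ 9491 < 10946, so take 6765; remainder 2726
2584 ≤ 2726 < 4181, so take 2584; remainder 142
89 ≤ 142 < 144, so take 89; remainder 53
34 ≤ 53 < 55, so take 34; remainder 19
13 ≤ 19 < 21, so take 13; remainder 6
5 ≤ 6 < 8, so take 5; remainder 1
1 ≤ 1 < 2, so take 1; remainder 0
So 55859 = 46368 + 6765 + 2584 + 89 + 34 + 13 + 5 + 1, with no two terms consecutive in the sequence.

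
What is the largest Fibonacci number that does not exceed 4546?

4181 ≤ 4546 < 6765, so the largest Fibonacci number not exceeding 4546 is 4181.

4181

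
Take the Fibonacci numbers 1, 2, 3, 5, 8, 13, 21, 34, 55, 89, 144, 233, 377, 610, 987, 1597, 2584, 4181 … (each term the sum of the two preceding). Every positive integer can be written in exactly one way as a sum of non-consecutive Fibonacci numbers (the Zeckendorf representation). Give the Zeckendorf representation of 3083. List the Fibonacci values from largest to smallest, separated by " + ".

3083 − 2584 = 499
499 − 377 = 122
122 − 89 = 33
33 − 21 = 12
12 − 8 = 4
4 − 3 = 1
1 − 1 = 0
So 3083 = 2584 + 377 + 89 + 21 + 8 + 3 + 1, with no two terms consecutive in the sequence.

2584 + 377 + 89 + 21 + 8 + 3 + 1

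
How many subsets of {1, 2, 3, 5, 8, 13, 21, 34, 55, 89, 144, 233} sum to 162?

Each representation comes from the Zeckendorf form by replacing some F_k with F_{k−1} + F_{k−2} where possible.
162 = 144+13+5 = 144+13+3+2 = 89+55+13+5 = … (6 more), for 9 in all.

9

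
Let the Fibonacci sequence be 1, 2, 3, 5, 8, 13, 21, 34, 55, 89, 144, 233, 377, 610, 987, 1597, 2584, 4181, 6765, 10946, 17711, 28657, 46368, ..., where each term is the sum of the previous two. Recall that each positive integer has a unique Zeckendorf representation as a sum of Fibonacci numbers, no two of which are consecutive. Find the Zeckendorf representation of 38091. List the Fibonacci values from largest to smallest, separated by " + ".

28657 + 6765 + 2584 + 55 + 21 + 8 + 1

Greedy algorithm:
take 28657 (≤ 38091); 38091 − 28657 = 9434
take 6765 (≤ 9434); 9434 − 6765 = 2669
take 2584 (≤ 2669); 2669 − 2584 = 85
take 55 (≤ 85); 85 − 55 = 30
take 21 (≤ 30); 30 − 21 = 9
take 8 (≤ 9); 9 − 8 = 1
take 1 (≤ 1); 1 − 1 = 0
So 38091 = 28657 + 6765 + 2584 + 55 + 21 + 8 + 1, with no two terms consecutive in the sequence.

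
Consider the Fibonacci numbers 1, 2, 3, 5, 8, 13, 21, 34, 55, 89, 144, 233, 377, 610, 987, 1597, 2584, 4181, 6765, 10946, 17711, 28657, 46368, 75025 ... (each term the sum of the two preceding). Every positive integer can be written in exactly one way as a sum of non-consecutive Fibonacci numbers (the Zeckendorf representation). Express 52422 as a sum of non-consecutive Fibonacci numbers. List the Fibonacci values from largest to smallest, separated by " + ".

46368 + 4181 + 1597 + 233 + 34 + 8 + 1

Repeatedly subtract the largest Fibonacci number that fits:
largest Fibonacci ≤ 52422 is 46368; 52422 − 46368 = 6054
largest Fibonacci ≤ 6054 is 4181; 6054 − 4181 = 1873
largest Fibonacci ≤ 1873 is 1597; 1873 − 1597 = 276
largest Fibonacci ≤ 276 is 233; 276 − 233 = 43
largest Fibonacci ≤ 43 is 34; 43 − 34 = 9
largest Fibonacci ≤ 9 is 8; 9 − 8 = 1
largest Fibonacci ≤ 1 is 1; 1 − 1 = 0
So 52422 = 46368 + 4181 + 1597 + 233 + 34 + 8 + 1, with no two terms consecutive in the sequence.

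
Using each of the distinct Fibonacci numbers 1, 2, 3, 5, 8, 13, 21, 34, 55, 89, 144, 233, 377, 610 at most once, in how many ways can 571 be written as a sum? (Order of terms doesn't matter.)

571 = 377+144+34+13+3 = 377+144+34+13+2+1 = 377+144+34+8+5+3 = 377+89+55+34+13+3 = 377+144+34+8+5+2+1 = … (13 more), for 18 in all.

18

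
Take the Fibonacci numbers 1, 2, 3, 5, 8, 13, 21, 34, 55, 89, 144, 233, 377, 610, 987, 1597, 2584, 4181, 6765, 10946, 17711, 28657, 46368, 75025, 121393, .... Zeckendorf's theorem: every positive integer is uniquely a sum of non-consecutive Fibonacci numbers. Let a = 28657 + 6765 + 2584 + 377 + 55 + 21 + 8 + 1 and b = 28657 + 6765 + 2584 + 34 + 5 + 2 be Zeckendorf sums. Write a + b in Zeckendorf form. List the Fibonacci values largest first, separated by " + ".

75025 + 987 + 377 + 89 + 34 + 3

The two numbers are 38468 and 38047, so their sum is 76515.
76515: greatest Fibonacci not exceeding it is 75025, leaving 1490
1490: greatest Fibonacci not exceeding it is 987, leaving 503
503: greatest Fibonacci not exceeding it is 377, leaving 126
126: greatest Fibonacci not exceeding it is 89, leaving 37
37: greatest Fibonacci not exceeding it is 34, leaving 3
3: greatest Fibonacci not exceeding it is 3, leaving 0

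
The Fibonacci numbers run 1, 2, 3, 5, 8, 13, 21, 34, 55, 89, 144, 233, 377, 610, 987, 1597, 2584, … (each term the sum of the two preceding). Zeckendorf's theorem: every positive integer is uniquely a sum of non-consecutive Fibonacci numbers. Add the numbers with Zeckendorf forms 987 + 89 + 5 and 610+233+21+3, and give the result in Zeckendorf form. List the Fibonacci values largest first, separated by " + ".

1597 + 233 + 89 + 21 + 8

The two numbers are 1081 and 867, so their sum is 1948.
Greedily peel off the largest Fibonacci term at each step:
take 1597 (≤ 1948); 1948 − 1597 = 351
take 233 (≤ 351); 351 − 233 = 118
take 89 (≤ 118); 118 − 89 = 29
take 21 (≤ 29); 29 − 21 = 8
take 8 (≤ 8); 8 − 8 = 0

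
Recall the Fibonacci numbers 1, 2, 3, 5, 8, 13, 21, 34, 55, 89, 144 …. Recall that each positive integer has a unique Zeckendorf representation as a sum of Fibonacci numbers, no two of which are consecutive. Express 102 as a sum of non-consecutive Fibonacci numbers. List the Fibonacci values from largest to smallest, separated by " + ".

89 + 13

subtract 89 from 102: 13 remains
subtract 13 from 13: 0 remains
So 102 = 89 + 13, with no two terms consecutive in the sequence.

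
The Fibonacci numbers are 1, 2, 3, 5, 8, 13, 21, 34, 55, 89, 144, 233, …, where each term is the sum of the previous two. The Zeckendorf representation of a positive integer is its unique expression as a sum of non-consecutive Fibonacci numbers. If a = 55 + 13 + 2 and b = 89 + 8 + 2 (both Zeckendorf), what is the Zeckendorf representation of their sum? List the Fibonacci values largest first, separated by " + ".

The two numbers are 70 and 99, so their sum is 169.
Repeatedly subtract the largest Fibonacci number that fits:
subtract 144 from 169: 25 remains
subtract 21 from 25: 4 remains
subtract 3 from 4: 1 remains
subtract 1 from 1: 0 remains

144 + 21 + 3 + 1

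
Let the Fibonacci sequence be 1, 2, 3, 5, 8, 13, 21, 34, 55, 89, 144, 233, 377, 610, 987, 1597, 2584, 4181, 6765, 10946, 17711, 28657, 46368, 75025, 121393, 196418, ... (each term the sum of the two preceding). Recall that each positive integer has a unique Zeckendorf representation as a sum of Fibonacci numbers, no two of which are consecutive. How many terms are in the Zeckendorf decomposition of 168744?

9

Greedy algorithm:
take 121393 (≤ 168744); 168744 − 121393 = 47351
take 46368 (≤ 47351); 47351 − 46368 = 983
take 610 (≤ 983); 983 − 610 = 373
take 233 (≤ 373); 373 − 233 = 140
take 89 (≤ 140); 140 − 89 = 51
take 34 (≤ 51); 51 − 34 = 17
take 13 (≤ 17); 17 − 13 = 4
take 3 (≤ 4); 4 − 3 = 1
take 1 (≤ 1); 1 − 1 = 0
168744 = 121393 + 46368 + 610 + 233 + 89 + 34 + 13 + 3 + 1, which has 9 terms.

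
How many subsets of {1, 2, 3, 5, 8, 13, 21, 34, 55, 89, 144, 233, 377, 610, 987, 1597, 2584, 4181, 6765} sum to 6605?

Starting from the Zeckendorf form and repeatedly splitting a term F_k into F_{k−1} + F_{k−2} (when neither is already used) reaches every representation.
6605 = 4181+1597+610+144+55+13+5 = 4181+1597+610+144+55+13+3+2 = 4181+1597+610+144+34+21+13+5 = 4181+1597+377+233+144+55+13+5 = … (32 more), for 36 in all.

36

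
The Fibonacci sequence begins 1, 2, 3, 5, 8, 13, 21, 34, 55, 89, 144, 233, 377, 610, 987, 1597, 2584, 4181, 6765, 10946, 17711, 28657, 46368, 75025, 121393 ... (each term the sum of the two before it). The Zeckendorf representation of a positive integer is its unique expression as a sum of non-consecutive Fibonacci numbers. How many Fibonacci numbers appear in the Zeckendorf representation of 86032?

Greedy algorithm:
take 75025 (≤ 86032); 86032 − 75025 = 11007
take 10946 (≤ 11007); 11007 − 10946 = 61
take 55 (≤ 61); 61 − 55 = 6
take 5 (≤ 6); 6 − 5 = 1
take 1 (≤ 1); 1 − 1 = 0
86032 = 75025 + 10946 + 55 + 5 + 1, which has 5 terms.

5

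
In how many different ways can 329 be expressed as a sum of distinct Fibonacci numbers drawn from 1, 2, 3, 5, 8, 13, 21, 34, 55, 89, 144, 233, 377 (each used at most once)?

5

329 = 233+89+5+2 = 233+55+34+5+2 = 233+55+21+13+5+2 = 144+89+55+34+5+2 = 144+89+55+21+13+5+2 — 5 representations.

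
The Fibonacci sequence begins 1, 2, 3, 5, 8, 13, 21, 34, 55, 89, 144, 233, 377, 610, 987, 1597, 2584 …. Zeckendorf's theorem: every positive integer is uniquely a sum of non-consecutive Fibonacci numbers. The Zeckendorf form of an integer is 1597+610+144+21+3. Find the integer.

1597+610+144+21+3 = 2375.

2375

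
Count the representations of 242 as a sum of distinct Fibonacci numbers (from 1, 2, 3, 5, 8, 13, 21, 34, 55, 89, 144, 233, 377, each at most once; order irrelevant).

Starting from the Zeckendorf form and repeatedly splitting a term F_k into F_{k−1} + F_{k−2} (when neither is already used) reaches every representation.
242 = 233+8+1 = 233+5+3+1 = 144+89+8+1 = 144+89+5+3+1 = … (4 more), for 8 in all.

8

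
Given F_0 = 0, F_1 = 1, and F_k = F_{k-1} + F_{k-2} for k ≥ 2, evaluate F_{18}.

Iterating the recurrence up to F_{14} = 377 and F_{13} = 233:
F_{15} = F_{14} + F_{13} = 377 + 233 = 610
F_{16} = F_{15} + F_{14} = 610 + 377 = 987
F_{17} = F_{16} + F_{15} = 987 + 610 = 1597
F_{18} = F_{17} + F_{16} = 1597 + 987 = 2584

2584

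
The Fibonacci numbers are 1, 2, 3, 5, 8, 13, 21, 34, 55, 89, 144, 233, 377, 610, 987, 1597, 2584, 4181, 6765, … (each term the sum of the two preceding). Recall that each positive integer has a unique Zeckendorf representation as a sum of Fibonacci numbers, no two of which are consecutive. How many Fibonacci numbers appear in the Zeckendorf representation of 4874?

6

4874: greatest Fibonacci not exceeding it is 4181, leaving 693
693: greatest Fibonacci not exceeding it is 610, leaving 83
83: greatest Fibonacci not exceeding it is 55, leaving 28
28: greatest Fibonacci not exceeding it is 21, leaving 7
7: greatest Fibonacci not exceeding it is 5, leaving 2
2: greatest Fibonacci not exceeding it is 2, leaving 0
4874 = 4181 + 610 + 55 + 21 + 5 + 2, which has 6 terms.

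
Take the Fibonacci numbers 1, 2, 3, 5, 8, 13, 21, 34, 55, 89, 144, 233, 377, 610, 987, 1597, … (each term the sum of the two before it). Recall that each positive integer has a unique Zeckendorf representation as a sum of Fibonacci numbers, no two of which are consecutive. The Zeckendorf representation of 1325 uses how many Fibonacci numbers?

987 ≤ 1325 < 1597, so take 987; remainder 338
233 ≤ 338 < 377, so take 233; remainder 105
89 ≤ 105 < 144, so take 89; remainder 16
13 ≤ 16 < 21, so take 13; remainder 3
3 ≤ 3 < 5, so take 3; remainder 0
1325 = 987 + 233 + 89 + 13 + 3, which has 5 terms.

5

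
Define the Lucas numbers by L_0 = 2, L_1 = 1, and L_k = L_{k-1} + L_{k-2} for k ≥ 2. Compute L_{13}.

Iterating the recurrence up to L_{9} = 76 and L_{8} = 47:
L_{10} = L_{9} + L_{8} = 76 + 47 = 123
L_{11} = L_{10} + L_{9} = 123 + 76 = 199
L_{12} = L_{11} + L_{10} = 199 + 123 = 322
L_{13} = L_{12} + L_{11} = 322 + 199 = 521

521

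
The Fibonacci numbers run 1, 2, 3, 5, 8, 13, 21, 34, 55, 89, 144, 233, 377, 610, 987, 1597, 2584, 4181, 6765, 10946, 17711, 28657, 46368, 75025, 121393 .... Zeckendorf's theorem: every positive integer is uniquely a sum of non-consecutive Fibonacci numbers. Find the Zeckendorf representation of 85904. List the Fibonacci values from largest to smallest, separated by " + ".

75025 + 6765 + 2584 + 987 + 377 + 144 + 21 + 1

Repeatedly subtract the largest Fibonacci number that fits:
85904: greatest Fibonacci not exceeding it is 75025, leaving 10879
10879: greatest Fibonacci not exceeding it is 6765, leaving 4114
4114: greatest Fibonacci not exceeding it is 2584, leaving 1530
1530: greatest Fibonacci not exceeding it is 987, leaving 543
543: greatest Fibonacci not exceeding it is 377, leaving 166
166: greatest Fibonacci not exceeding it is 144, leaving 22
22: greatest Fibonacci not exceeding it is 21, leaving 1
1: greatest Fibonacci not exceeding it is 1, leaving 0
So 85904 = 75025 + 6765 + 2584 + 987 + 377 + 144 + 21 + 1, with no two terms consecutive in the sequence.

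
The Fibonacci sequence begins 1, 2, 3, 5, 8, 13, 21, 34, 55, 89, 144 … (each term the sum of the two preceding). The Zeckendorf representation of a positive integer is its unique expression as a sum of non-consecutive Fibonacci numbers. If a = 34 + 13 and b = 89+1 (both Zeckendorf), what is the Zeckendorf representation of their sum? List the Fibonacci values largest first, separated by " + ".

The two numbers are 47 and 90, so their sum is 137.
Greedy algorithm:
largest Fibonacci ≤ 137 is 89; 137 − 89 = 48
largest Fibonacci ≤ 48 is 34; 48 − 34 = 14
largest Fibonacci ≤ 14 is 13; 14 − 13 = 1
largest Fibonacci ≤ 1 is 1; 1 − 1 = 0

89 + 34 + 13 + 1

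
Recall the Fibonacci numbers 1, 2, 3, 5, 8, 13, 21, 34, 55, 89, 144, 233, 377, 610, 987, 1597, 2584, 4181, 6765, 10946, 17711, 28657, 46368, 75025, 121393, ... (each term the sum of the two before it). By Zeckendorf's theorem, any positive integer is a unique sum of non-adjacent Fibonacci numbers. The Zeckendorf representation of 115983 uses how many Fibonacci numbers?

10

subtract 75025 from 115983: 40958 remains
subtract 28657 from 40958: 12301 remains
subtract 10946 from 12301: 1355 remains
subtract 987 from 1355: 368 remains
subtract 233 from 368: 135 remains
subtract 89 from 135: 46 remains
subtract 34 from 46: 12 remains
subtract 8 from 12: 4 remains
subtract 3 from 4: 1 remains
subtract 1 from 1: 0 remains
115983 = 75025 + 28657 + 10946 + 987 + 233 + 89 + 34 + 8 + 3 + 1, which has 10 terms.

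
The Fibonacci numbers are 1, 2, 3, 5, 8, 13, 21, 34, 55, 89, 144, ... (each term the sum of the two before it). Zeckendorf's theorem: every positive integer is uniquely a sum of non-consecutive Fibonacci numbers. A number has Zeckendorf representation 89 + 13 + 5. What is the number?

89 + 13 + 5 = 107.

107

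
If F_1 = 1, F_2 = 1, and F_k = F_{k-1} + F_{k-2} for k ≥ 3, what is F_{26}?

121393

Iterating the recurrence up to F_{22} = 17711 and F_{21} = 10946:
F_{23} = F_{22} + F_{21} = 17711 + 10946 = 28657
F_{24} = F_{23} + F_{22} = 28657 + 17711 = 46368
F_{25} = F_{24} + F_{23} = 46368 + 28657 = 75025
F_{26} = F_{25} + F_{24} = 75025 + 46368 = 121393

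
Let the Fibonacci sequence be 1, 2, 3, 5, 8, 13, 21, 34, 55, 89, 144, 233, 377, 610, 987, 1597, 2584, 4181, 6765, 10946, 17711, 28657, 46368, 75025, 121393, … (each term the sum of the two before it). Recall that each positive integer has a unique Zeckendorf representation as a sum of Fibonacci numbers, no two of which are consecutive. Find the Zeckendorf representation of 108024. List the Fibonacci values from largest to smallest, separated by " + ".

75025 + 28657 + 4181 + 144 + 13 + 3 + 1

75025 ≤ 108024 < 121393, so take 75025; remainder 32999
28657 ≤ 32999 < 46368, so take 28657; remainder 4342
4181 ≤ 4342 < 6765, so take 4181; remainder 161
144 ≤ 161 < 233, so take 144; remainder 17
13 ≤ 17 < 21, so take 13; remainder 4
3 ≤ 4 < 5, so take 3; remainder 1
1 ≤ 1 < 2, so take 1; remainder 0
So 108024 = 75025 + 28657 + 4181 + 144 + 13 + 3 + 1, with no two terms consecutive in the sequence.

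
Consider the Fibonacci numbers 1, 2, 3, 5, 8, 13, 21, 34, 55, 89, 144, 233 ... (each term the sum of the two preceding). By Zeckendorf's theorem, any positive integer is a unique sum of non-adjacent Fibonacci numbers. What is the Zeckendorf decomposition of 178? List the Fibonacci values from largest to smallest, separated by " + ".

144 + 34

Repeatedly subtract the largest Fibonacci number that fits:
178: greatest Fibonacci not exceeding it is 144, leaving 34
34: greatest Fibonacci not exceeding it is 34, leaving 0
So 178 = 144 + 34, with no two terms consecutive in the sequence.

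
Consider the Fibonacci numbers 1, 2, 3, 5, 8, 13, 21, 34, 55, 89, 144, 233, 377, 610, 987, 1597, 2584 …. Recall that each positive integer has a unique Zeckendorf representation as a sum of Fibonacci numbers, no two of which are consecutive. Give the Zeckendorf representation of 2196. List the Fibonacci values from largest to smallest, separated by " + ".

Greedy algorithm:
subtract 1597 from 2196: 599 remains
subtract 377 from 599: 222 remains
subtract 144 from 222: 78 remains
subtract 55 from 78: 23 remains
subtract 21 from 23: 2 remains
subtract 2 from 2: 0 remains
So 2196 = 1597 + 377 + 144 + 55 + 21 + 2, with no two terms consecutive in the sequence.

1597 + 377 + 144 + 55 + 21 + 2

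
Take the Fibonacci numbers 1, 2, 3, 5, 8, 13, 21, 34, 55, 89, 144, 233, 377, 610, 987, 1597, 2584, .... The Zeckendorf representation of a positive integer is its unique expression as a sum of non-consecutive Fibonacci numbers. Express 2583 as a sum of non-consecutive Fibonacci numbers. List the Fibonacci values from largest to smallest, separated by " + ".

1597 + 610 + 233 + 89 + 34 + 13 + 5 + 2

Repeatedly subtract the largest Fibonacci number that fits:
1597 ≤ 2583 < 2584, so take 1597; remainder 986
610 ≤ 986 < 987, so take 610; remainder 376
233 ≤ 376 < 377, so take 233; remainder 143
89 ≤ 143 < 144, so take 89; remainder 54
34 ≤ 54 < 55, so take 34; remainder 20
13 ≤ 20 < 21, so take 13; remainder 7
5 ≤ 7 < 8, so take 5; remainder 2
2 ≤ 2 < 3, so take 2; remainder 0
So 2583 = 1597 + 610 + 233 + 89 + 34 + 13 + 5 + 2, with no two terms consecutive in the sequence.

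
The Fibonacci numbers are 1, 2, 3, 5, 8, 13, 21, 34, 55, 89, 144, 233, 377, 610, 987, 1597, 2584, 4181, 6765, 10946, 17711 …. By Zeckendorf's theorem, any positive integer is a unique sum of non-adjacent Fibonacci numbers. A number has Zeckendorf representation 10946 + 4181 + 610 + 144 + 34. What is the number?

15915

10946 + 4181 + 610 + 144 + 34 = 15915.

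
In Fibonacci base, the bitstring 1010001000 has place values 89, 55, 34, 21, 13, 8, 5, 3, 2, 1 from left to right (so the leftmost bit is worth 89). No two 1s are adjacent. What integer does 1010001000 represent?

Summing the place values of the 1 bits: 89 + 34 + 5 = 128.

128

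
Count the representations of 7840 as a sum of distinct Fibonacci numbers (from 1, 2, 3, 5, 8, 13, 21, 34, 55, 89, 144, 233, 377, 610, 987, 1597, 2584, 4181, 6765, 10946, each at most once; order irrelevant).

Starting from the Zeckendorf form and repeatedly splitting a term F_k into F_{k−1} + F_{k−2} (when neither is already used) reaches every representation.
7840 = 6765+987+55+21+8+3+1 = 6765+610+377+55+21+8+3+1 = 4181+2584+987+55+21+8+3+1 = … (5 more), for 8 in all.

8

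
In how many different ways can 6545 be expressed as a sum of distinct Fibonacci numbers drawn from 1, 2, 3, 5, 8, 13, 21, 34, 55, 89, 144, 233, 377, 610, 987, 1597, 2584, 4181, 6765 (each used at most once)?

36

Each representation comes from the Zeckendorf form by replacing some F_k with F_{k−1} + F_{k−2} where possible.
6545 = 4181+1597+610+144+13 = 4181+1597+610+144+8+5 = 4181+1597+610+89+55+13 = 4181+1597+377+233+144+13 = … (32 more), for 36 in all.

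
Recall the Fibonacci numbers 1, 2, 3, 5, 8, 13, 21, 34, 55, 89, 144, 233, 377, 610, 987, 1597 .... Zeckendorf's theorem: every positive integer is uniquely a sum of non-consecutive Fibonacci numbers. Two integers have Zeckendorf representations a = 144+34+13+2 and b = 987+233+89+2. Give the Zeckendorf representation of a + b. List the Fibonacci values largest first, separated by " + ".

The two numbers are 193 and 1311, so their sum is 1504.
1504: greatest Fibonacci not exceeding it is 987, leaving 517
517: greatest Fibonacci not exceeding it is 377, leaving 140
140: greatest Fibonacci not exceeding it is 89, leaving 51
51: greatest Fibonacci not exceeding it is 34, leaving 17
17: greatest Fibonacci not exceeding it is 13, leaving 4
4: greatest Fibonacci not exceeding it is 3, leaving 1
1: greatest Fibonacci not exceeding it is 1, leaving 0

987 + 377 + 89 + 34 + 13 + 3 + 1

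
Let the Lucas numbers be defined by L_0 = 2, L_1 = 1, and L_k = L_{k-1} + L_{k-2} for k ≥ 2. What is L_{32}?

4870847

Iterating the recurrence up to L_{27} = 439204 and L_{26} = 271443:
L_{28} = L_{27} + L_{26} = 439204 + 271443 = 710647
L_{29} = L_{28} + L_{27} = 710647 + 439204 = 1149851
L_{30} = L_{29} + L_{28} = 1149851 + 710647 = 1860498
L_{31} = L_{30} + L_{29} = 1860498 + 1149851 = 3010349
L_{32} = L_{31} + L_{30} = 3010349 + 1860498 = 4870847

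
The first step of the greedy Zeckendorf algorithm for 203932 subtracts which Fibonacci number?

196418

196418 ≤ 203932 < 317811, so the largest Fibonacci number not exceeding 203932 is 196418.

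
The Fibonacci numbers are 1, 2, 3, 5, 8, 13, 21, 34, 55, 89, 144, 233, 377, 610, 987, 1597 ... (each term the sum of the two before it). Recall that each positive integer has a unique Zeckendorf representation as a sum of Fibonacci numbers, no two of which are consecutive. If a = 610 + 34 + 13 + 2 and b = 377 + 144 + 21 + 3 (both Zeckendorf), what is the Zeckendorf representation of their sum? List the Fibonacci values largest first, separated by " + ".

987 + 144 + 55 + 13 + 5

The two numbers are 659 and 545, so their sum is 1204.
Repeatedly subtract the largest Fibonacci number that fits:
subtract 987 from 1204: 217 remains
subtract 144 from 217: 73 remains
subtract 55 from 73: 18 remains
subtract 13 from 18: 5 remains
subtract 5 from 5: 0 remains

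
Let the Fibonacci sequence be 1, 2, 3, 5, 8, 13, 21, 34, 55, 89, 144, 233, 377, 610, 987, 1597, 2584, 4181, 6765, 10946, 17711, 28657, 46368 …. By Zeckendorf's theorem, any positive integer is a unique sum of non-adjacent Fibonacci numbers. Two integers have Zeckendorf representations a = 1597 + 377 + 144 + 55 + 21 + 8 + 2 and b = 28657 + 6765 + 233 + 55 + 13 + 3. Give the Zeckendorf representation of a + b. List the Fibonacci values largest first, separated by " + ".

The two numbers are 2204 and 35726, so their sum is 37930.
Repeatedly subtract the largest Fibonacci number that fits:
37930 − 28657 = 9273
9273 − 6765 = 2508
2508 − 1597 = 911
911 − 610 = 301
301 − 233 = 68
68 − 55 = 13
13 − 13 = 0

28657 + 6765 + 1597 + 610 + 233 + 55 + 13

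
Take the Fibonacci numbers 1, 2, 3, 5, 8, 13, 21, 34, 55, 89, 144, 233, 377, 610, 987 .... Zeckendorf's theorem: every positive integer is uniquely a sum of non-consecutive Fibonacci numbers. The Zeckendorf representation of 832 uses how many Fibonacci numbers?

take 610 (≤ 832); 832 − 610 = 222
take 144 (≤ 222); 222 − 144 = 78
take 55 (≤ 78); 78 − 55 = 23
take 21 (≤ 23); 23 − 21 = 2
take 2 (≤ 2); 2 − 2 = 0
832 = 610 + 144 + 55 + 21 + 2, which has 5 terms.

5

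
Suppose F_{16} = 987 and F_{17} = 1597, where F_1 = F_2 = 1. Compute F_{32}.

By the doubling identity F_{2k} = F_k(2F_{k+1} − F_k): F_{32} = 987·(2·1597 − 987) = 987·2207 = 2178309.

2178309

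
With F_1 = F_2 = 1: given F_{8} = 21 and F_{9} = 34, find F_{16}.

By the doubling identity F_{2k} = F_k(2F_{k+1} − F_k): F_{16} = 21·(2·34 − 21) = 21·47 = 987.

987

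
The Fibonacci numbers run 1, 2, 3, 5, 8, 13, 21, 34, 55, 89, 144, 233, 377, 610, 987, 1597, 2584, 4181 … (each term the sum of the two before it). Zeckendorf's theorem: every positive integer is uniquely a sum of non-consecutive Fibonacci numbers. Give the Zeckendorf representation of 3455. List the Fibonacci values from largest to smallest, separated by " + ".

3455 − 2584 = 871
871 − 610 = 261
261 − 233 = 28
28 − 21 = 7
7 − 5 = 2
2 − 2 = 0
So 3455 = 2584 + 610 + 233 + 21 + 5 + 2, with no two terms consecutive in the sequence.

2584 + 610 + 233 + 21 + 5 + 2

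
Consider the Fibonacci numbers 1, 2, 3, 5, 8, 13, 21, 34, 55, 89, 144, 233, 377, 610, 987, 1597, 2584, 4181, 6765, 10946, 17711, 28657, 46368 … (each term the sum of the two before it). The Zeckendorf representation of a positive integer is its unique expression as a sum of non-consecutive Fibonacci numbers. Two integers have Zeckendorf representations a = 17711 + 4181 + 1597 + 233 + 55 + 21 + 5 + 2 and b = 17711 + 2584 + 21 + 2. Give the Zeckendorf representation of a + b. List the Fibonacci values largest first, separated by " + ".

The two numbers are 23805 and 20318, so their sum is 44123.
Greedily peel off the largest Fibonacci term at each step:
44123: greatest Fibonacci not exceeding it is 28657, leaving 15466
15466: greatest Fibonacci not exceeding it is 10946, leaving 4520
4520: greatest Fibonacci not exceeding it is 4181, leaving 339
339: greatest Fibonacci not exceeding it is 233, leaving 106
106: greatest Fibonacci not exceeding it is 89, leaving 17
17: greatest Fibonacci not exceeding it is 13, leaving 4
4: greatest Fibonacci not exceeding it is 3, leaving 1
1: greatest Fibonacci not exceeding it is 1, leaving 0

28657 + 10946 + 4181 + 233 + 89 + 13 + 3 + 1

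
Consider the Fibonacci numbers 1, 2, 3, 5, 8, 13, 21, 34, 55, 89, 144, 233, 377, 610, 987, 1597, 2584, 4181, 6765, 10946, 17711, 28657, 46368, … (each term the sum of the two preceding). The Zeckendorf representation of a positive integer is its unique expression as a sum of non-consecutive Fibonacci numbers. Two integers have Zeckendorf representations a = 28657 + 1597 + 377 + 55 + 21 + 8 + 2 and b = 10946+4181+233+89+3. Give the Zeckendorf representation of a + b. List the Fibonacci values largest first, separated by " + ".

28657 + 10946 + 4181 + 1597 + 610 + 144 + 34

The two numbers are 30717 and 15452, so their sum is 46169.
Repeatedly subtract the largest Fibonacci number that fits:
largest Fibonacci ≤ 46169 is 28657; 46169 − 28657 = 17512
largest Fibonacci ≤ 17512 is 10946; 17512 − 10946 = 6566
largest Fibonacci ≤ 6566 is 4181; 6566 − 4181 = 2385
largest Fibonacci ≤ 2385 is 1597; 2385 − 1597 = 788
largest Fibonacci ≤ 788 is 610; 788 − 610 = 178
largest Fibonacci ≤ 178 is 144; 178 − 144 = 34
largest Fibonacci ≤ 34 is 34; 34 − 34 = 0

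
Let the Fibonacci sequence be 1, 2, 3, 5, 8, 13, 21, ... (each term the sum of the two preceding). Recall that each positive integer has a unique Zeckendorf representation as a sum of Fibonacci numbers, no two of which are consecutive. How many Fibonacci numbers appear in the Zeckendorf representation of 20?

13 ≤ 20 < 21, so take 13; remainder 7
5 ≤ 7 < 8, so take 5; remainder 2
2 ≤ 2 < 3, so take 2; remainder 0
20 = 13 + 5 + 2, which has 3 terms.

3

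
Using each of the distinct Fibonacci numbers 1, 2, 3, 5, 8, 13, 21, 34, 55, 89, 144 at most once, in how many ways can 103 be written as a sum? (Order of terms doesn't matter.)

103 = 89+13+1 = 89+8+5+1 = 55+34+13+1 = … (5 more), for 8 in all.

8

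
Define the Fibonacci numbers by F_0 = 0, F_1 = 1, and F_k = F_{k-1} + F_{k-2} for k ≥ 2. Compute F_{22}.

Iterating the recurrence up to F_{14} = 377 and F_{13} = 233:
F_{15} = F_{14} + F_{13} = 377 + 233 = 610
F_{16} = F_{15} + F_{14} = 610 + 377 = 987
F_{17} = F_{16} + F_{15} = 987 + 610 = 1597
F_{18} = F_{17} + F_{16} = 1597 + 987 = 2584
F_{19} = F_{18} + F_{17} = 2584 + 1597 = 4181
F_{20} = F_{19} + F_{18} = 4181 + 2584 = 6765
F_{21} = F_{20} + F_{19} = 6765 + 4181 = 10946
F_{22} = F_{21} + F_{20} = 10946 + 6765 = 17711

17711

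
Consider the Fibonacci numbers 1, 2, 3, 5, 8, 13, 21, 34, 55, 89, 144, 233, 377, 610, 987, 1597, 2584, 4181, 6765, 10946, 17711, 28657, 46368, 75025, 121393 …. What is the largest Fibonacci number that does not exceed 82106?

75025

75025 ≤ 82106 < 121393, so the largest Fibonacci number not exceeding 82106 is 75025.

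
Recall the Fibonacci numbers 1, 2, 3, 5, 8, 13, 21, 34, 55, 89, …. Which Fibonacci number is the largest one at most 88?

55

55 ≤ 88 < 89, so the largest Fibonacci number not exceeding 88 is 55.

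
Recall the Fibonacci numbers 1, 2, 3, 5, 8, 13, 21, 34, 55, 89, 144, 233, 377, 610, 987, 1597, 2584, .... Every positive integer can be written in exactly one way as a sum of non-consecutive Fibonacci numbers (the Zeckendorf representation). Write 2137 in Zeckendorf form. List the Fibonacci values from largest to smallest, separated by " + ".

1597 + 377 + 144 + 13 + 5 + 1

Greedily peel off the largest Fibonacci term at each step:
2137: greatest Fibonacci not exceeding it is 1597, leaving 540
540: greatest Fibonacci not exceeding it is 377, leaving 163
163: greatest Fibonacci not exceeding it is 144, leaving 19
19: greatest Fibonacci not exceeding it is 13, leaving 6
6: greatest Fibonacci not exceeding it is 5, leaving 1
1: greatest Fibonacci not exceeding it is 1, leaving 0
So 2137 = 1597 + 377 + 144 + 13 + 5 + 1, with no two terms consecutive in the sequence.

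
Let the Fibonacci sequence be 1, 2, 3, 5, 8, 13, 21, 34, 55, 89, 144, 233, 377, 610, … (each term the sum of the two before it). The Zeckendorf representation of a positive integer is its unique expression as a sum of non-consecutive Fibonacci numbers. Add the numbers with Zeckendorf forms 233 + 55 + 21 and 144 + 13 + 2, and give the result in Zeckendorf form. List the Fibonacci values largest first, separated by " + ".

The two numbers are 309 and 159, so their sum is 468.
Repeatedly subtract the largest Fibonacci number that fits:
largest Fibonacci ≤ 468 is 377; 468 − 377 = 91
largest Fibonacci ≤ 91 is 89; 91 − 89 = 2
largest Fibonacci ≤ 2 is 2; 2 − 2 = 0

377 + 89 + 2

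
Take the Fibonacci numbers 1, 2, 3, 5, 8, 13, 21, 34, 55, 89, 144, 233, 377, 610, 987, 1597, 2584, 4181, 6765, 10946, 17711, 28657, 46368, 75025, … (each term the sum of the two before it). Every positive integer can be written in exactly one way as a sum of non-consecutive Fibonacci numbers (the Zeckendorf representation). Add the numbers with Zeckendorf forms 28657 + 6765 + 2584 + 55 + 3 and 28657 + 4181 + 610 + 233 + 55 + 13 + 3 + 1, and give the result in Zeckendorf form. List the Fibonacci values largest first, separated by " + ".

The two numbers are 38064 and 33753, so their sum is 71817.
take 46368 (≤ 71817); 71817 − 46368 = 25449
take 17711 (≤ 25449); 25449 − 17711 = 7738
take 6765 (≤ 7738); 7738 − 6765 = 973
take 610 (≤ 973); 973 − 610 = 363
take 233 (≤ 363); 363 − 233 = 130
take 89 (≤ 130); 130 − 89 = 41
take 34 (≤ 41); 41 − 34 = 7
take 5 (≤ 7); 7 − 5 = 2
take 2 (≤ 2); 2 − 2 = 0

46368 + 17711 + 6765 + 610 + 233 + 89 + 34 + 5 + 2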